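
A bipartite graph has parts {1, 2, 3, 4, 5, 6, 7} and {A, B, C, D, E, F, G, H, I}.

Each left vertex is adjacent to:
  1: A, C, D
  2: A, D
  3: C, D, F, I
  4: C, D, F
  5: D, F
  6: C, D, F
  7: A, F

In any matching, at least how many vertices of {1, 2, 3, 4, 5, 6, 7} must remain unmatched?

For example, pair 1→D, 2→A, 3→I, 4→C, 5→F.
The set {1, 2, 4, 5, 6, 7} has only 4 neighbours ({A, C, D, F}), so by Hall's theorem at most 5 of the 7 left vertices can be matched.
That matches 5 of the 7, leaving 2 unmatched; no matching can do better.

2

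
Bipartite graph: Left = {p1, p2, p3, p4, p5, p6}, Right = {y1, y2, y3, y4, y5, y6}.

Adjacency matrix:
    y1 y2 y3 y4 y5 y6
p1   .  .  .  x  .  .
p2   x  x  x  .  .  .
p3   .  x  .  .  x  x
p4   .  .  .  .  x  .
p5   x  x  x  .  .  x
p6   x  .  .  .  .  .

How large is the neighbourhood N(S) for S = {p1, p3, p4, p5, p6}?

The union of neighbours of {p1, p3, p4, p5, p6} is {y1, y2, y3, y4, y5, y6}, which has 6 elements.
Since |N(S)| = 6 ≥ |S| = 5, Hall's condition holds for this subset.

6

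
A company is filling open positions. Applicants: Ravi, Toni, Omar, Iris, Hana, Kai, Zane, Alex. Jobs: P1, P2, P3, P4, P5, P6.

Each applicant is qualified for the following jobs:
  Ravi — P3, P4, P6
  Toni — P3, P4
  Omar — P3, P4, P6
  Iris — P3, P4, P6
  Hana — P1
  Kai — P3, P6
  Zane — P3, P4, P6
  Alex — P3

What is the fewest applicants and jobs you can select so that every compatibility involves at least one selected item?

4

{Hana, P3, P4, P6} is a vertex cover of size 4: every edge has an endpoint in this set.
No smaller cover exists because Ravi–P4, Toni–P3, Omar–P6, Hana–P1 is a matching of size 4, and a cover must include an endpoint of each of these disjoint edges (König's theorem).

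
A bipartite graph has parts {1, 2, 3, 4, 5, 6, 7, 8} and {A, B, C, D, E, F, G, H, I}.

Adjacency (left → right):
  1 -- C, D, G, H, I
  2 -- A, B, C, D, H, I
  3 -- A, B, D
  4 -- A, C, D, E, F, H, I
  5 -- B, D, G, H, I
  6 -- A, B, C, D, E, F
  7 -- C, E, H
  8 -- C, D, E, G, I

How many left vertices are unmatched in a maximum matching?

One maximum matching: 1–D, 2–I, 3–B, 4–E, 5–H, 6–A, 7–C, 8–G.
This saturates every left vertex, so 8 is the maximum.
That matches 8 of the 8, leaving 0 unmatched; no matching can do better.

0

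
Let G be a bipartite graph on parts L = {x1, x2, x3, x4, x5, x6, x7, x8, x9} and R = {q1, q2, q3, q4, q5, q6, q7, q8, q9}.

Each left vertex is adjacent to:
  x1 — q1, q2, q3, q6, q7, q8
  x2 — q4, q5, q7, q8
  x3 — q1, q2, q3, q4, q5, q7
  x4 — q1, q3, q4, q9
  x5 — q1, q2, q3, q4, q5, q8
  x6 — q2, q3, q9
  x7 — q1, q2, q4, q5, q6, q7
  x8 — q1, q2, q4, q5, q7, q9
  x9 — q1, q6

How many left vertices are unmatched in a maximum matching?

A valid assignment of size 9: x1–q1, x2–q5, x3–q7, x4–q3, x5–q8, x6–q2, x7–q4, x8–q9, x9–q6.
All 9 left vertices are matched, so no larger matching exists.
That matches 9 of the 9, leaving 0 unmatched; no matching can do better.

0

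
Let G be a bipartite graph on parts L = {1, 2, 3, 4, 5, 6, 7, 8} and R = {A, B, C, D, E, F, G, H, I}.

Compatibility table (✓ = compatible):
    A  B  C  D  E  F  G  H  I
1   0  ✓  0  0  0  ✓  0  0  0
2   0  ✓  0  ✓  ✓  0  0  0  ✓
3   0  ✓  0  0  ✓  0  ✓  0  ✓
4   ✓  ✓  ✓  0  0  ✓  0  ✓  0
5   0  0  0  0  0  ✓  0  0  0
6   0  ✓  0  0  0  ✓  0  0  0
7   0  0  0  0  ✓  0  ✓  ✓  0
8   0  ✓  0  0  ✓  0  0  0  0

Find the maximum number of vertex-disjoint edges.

7

For example, pair 1→B, 2→D, 3→I, 4→A, 5→F, 7→G, 8→E.
The set {1, 5, 6} has only 2 neighbours ({B, F}), so by Hall's theorem at most 7 of the 8 left vertices can be matched.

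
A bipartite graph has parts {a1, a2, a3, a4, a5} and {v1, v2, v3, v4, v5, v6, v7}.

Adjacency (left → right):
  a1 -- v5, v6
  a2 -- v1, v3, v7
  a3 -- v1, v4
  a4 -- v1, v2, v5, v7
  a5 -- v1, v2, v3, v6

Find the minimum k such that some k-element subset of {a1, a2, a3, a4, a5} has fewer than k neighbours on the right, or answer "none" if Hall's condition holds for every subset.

A matching saturating every left vertex exists, for instance a1→v6, a2→v1, a3→v4, a4→v7, a5→v2.
By Hall's marriage theorem, this means |N(S)| ≥ |S| for every subset S, so no violating subset exists.

none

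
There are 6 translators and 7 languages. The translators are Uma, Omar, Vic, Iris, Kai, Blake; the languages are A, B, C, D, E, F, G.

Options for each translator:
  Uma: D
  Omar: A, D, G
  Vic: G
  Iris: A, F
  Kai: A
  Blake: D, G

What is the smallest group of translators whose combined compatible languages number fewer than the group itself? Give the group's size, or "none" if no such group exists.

Take S = {Uma, Vic, Blake}. Its neighbourhood is {D, G}, so |N(S)| = 2 < |S| = 3.
Every subset of size less than 3 has at least as many neighbours as members, so 3 is the minimum.

3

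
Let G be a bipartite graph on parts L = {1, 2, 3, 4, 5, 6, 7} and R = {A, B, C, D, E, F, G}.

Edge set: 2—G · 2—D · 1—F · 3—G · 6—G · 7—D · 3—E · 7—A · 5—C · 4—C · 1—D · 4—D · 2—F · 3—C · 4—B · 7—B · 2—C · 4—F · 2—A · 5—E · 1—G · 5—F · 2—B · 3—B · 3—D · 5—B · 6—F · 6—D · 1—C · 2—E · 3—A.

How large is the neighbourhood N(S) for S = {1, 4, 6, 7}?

6

The union of neighbours of {1, 4, 6, 7} is {A, B, C, D, F, G}, which has 6 elements.
Since |N(S)| = 6 ≥ |S| = 4, Hall's condition holds for this subset.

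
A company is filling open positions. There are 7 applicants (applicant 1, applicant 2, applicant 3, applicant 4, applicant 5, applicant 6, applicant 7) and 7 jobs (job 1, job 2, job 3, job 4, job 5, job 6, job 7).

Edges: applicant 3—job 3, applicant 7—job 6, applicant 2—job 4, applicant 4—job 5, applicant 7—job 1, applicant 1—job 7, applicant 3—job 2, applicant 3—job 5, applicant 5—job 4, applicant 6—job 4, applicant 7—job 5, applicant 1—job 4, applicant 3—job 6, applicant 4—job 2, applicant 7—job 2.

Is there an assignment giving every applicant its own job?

The set {applicant 2, applicant 5, applicant 6} has only 1 neighbour ({job 4}), so by Hall's theorem at most 5 of the 7 applicants can be matched.
Hence no matching covers every applicant.

No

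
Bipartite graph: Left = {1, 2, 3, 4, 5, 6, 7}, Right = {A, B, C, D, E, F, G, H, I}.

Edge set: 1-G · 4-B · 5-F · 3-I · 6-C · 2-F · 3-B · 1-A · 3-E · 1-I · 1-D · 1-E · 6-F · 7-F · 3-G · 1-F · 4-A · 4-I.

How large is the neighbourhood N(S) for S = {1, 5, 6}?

7

The union of neighbours of {1, 5, 6} is {A, C, D, E, F, G, I}, which has 7 elements.
Since |N(S)| = 7 ≥ |S| = 3, Hall's condition holds for this subset.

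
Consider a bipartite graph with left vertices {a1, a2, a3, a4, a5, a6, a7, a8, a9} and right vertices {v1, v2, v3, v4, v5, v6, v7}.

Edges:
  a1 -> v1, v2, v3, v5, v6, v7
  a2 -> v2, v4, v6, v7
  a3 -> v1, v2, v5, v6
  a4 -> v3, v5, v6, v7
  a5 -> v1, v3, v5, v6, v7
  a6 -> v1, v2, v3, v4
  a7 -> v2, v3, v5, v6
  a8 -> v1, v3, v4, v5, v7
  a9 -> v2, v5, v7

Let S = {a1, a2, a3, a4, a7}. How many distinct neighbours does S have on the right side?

The union of neighbours of {a1, a2, a3, a4, a7} is {v1, v2, v3, v4, v5, v6, v7}, which has 7 elements.
Since |N(S)| = 7 ≥ |S| = 5, Hall's condition holds for this subset.

7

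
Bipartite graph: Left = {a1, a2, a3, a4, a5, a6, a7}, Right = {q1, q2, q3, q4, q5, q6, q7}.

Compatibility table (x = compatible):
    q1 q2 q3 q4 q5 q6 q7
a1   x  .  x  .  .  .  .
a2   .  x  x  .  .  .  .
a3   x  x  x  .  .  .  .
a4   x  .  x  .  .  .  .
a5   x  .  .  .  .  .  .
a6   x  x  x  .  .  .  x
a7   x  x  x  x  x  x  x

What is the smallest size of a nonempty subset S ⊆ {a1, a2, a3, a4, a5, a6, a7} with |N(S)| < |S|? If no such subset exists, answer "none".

3

Take S = {a1, a4, a5}. Its neighbourhood is {q1, q3}, so |N(S)| = 2 < |S| = 3.
Every subset of size less than 3 has at least as many neighbours as members, so 3 is the minimum.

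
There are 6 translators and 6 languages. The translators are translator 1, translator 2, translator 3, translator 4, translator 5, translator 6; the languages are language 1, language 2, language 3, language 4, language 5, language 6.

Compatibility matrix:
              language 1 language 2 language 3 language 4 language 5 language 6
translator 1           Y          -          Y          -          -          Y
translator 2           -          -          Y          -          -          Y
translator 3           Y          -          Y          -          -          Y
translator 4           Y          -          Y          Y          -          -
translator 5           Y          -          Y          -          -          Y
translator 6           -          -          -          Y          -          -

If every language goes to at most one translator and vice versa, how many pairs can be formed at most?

A valid assignment of size 4: translator 1→language 1, translator 2→language 3, translator 3→language 6, translator 4→language 4.
The set {translator 1, translator 2, translator 3, translator 4, translator 5, translator 6} has only 4 neighbours ({language 1, language 3, language 4, language 6}), so by Hall's theorem at most 4 of the 6 translators can be matched.

4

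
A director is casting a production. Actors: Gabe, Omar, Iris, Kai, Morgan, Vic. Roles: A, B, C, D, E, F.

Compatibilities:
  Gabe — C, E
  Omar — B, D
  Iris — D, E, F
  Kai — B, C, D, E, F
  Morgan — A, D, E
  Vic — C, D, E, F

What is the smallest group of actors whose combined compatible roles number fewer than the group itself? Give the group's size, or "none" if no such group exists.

A matching saturating every actor exists, for instance Gabe→C, Omar→D, Iris→F, Kai→B, Morgan→A, Vic→E.
By Hall's marriage theorem, this means |N(S)| ≥ |S| for every subset S, so no violating subset exists.

none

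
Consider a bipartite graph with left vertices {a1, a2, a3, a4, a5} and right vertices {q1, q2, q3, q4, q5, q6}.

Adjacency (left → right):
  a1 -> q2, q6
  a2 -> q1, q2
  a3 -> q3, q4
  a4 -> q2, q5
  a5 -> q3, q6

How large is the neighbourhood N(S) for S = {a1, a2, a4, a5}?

5

The union of neighbours of {a1, a2, a4, a5} is {q1, q2, q3, q5, q6}, which has 5 elements.
Since |N(S)| = 5 ≥ |S| = 4, Hall's condition holds for this subset.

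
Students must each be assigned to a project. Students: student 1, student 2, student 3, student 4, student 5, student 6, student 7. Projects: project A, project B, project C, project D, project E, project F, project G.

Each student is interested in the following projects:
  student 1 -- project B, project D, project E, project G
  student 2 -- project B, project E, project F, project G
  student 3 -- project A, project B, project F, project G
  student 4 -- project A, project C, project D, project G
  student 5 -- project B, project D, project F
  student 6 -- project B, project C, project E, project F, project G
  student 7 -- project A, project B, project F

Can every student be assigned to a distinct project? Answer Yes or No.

Yes

One maximum matching: student 1-project D, student 2-project E, student 3-project G, student 4-project C, student 5-project B, student 6-project F, student 7-project A.
All 7 students are covered.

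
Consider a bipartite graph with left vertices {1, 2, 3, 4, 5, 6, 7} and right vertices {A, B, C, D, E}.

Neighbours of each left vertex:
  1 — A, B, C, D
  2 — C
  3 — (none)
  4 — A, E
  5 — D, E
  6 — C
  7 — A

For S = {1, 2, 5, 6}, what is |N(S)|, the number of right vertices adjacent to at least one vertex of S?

The union of neighbours of {1, 2, 5, 6} is {A, B, C, D, E}, which has 5 elements.
Since |N(S)| = 5 ≥ |S| = 4, Hall's condition holds for this subset.

5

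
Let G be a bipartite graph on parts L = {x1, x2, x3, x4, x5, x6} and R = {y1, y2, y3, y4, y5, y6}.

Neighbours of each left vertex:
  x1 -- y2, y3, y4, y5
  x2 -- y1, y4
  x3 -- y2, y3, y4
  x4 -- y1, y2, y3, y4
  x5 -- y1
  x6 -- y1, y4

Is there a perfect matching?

No

The set {x2, x5, x6} has only 2 neighbours ({y1, y4}), so by Hall's theorem at most 5 of the 6 left vertices can be matched.
Hence no matching covers every left vertex.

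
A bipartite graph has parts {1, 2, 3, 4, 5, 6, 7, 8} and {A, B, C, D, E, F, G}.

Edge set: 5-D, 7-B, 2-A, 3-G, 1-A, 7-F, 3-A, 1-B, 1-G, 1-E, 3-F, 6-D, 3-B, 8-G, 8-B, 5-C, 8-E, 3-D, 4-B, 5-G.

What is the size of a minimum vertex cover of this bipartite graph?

7

{5, A, B, D, E, F, G} is a vertex cover of size 7: every edge has an endpoint in this set.
No smaller cover exists because 1–E, 2–A, 3–G, 4–B, 5–C, 6–D, 7–F is a matching of size 7, and a cover must include an endpoint of each of these disjoint edges (König's theorem).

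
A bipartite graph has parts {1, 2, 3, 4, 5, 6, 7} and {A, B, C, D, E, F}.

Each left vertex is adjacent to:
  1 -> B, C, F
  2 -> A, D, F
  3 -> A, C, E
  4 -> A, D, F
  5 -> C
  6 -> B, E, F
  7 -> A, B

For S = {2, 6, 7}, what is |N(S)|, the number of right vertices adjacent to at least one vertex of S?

5

The union of neighbours of {2, 6, 7} is {A, B, D, E, F}, which has 5 elements.
Since |N(S)| = 5 ≥ |S| = 3, Hall's condition holds for this subset.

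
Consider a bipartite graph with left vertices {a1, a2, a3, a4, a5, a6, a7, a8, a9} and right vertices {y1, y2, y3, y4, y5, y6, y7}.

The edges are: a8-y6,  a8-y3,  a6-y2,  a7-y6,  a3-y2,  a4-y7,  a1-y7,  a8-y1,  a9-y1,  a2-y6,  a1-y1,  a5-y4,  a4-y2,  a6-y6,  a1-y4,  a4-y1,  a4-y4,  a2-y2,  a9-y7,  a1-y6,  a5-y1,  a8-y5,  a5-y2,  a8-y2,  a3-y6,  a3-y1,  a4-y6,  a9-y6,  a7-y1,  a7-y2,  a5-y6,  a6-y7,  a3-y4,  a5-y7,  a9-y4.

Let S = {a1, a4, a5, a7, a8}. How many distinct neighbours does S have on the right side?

The union of neighbours of {a1, a4, a5, a7, a8} is {y1, y2, y3, y4, y5, y6, y7}, which has 7 elements.
Since |N(S)| = 7 ≥ |S| = 5, Hall's condition holds for this subset.

7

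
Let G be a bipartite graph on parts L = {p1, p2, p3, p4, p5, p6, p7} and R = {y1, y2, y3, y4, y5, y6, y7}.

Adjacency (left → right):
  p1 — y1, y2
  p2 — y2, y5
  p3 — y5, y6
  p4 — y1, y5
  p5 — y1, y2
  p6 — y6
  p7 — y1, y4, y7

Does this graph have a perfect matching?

The set {p1, p2, p3, p4, p5, p6} has only 4 neighbours ({y1, y2, y5, y6}), so by Hall's theorem at most 5 of the 7 left vertices can be matched.
Hence no matching covers every left vertex.

No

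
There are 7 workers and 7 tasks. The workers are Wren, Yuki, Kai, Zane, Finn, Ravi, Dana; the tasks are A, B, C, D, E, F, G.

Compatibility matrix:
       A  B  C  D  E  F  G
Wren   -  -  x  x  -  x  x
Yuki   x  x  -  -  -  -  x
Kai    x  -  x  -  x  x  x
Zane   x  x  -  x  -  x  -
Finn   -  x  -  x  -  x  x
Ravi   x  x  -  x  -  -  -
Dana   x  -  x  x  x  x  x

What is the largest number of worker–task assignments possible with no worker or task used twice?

A valid assignment of size 7: Wren→C, Yuki→B, Kai→E, Zane→A, Finn→F, Ravi→D, Dana→G.
This saturates every worker, so 7 is the maximum.

7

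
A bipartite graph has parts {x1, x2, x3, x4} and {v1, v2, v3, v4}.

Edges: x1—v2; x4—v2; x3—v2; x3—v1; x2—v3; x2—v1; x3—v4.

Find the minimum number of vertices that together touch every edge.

{x2, x3, v2} is a vertex cover of size 3: every edge has an endpoint in this set.
No smaller cover exists because x1–v2, x2–v3, x3–v1 is a matching of size 3, and a cover must include an endpoint of each of these disjoint edges (König's theorem).

3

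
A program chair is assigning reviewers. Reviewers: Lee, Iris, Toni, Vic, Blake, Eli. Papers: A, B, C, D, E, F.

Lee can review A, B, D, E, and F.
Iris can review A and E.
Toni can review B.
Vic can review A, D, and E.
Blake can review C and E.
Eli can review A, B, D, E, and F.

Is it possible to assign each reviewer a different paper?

Yes

A valid assignment of size 6: Lee–F, Iris–E, Toni–B, Vic–D, Blake–C, Eli–A.
All 6 reviewers are covered.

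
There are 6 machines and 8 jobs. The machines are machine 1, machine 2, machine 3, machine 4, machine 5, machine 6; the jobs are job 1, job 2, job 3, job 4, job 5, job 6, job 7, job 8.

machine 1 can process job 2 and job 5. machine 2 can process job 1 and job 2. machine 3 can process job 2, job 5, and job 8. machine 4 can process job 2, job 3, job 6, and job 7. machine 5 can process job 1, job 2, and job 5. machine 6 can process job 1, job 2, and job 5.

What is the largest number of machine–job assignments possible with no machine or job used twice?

5

A valid assignment of size 5: machine 1-job 5, machine 2-job 1, machine 3-job 8, machine 4-job 6, machine 5-job 2.
The set {machine 1, machine 2, machine 5, machine 6} has only 3 neighbours ({job 1, job 2, job 5}), so by Hall's theorem at most 5 of the 6 machines can be matched.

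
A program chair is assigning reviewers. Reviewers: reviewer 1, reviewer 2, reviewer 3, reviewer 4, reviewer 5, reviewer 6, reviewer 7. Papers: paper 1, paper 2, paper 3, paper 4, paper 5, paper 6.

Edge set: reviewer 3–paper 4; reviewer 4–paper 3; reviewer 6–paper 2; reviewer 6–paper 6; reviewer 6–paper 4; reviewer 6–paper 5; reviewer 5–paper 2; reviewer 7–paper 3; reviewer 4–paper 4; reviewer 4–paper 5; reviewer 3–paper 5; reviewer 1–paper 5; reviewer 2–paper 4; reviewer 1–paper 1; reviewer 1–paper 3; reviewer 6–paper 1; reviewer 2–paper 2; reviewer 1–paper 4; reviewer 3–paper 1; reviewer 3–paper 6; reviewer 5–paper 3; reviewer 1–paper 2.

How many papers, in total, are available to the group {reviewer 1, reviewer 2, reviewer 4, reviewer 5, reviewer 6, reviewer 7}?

6

The union of neighbours of {reviewer 1, reviewer 2, reviewer 4, reviewer 5, reviewer 6, reviewer 7} is {paper 1, paper 2, paper 3, paper 4, paper 5, paper 6}, which has 6 elements.
Since |N(S)| = 6 ≥ |S| = 6, Hall's condition holds for this subset.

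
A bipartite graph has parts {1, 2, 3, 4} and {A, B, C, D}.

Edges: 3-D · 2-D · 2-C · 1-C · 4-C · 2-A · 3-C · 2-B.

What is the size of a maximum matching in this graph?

A valid assignment of size 3: 1→C, 2→B, 3→D.
The set {1, 4} has only 1 neighbour ({C}), so by Hall's theorem at most 3 of the 4 left vertices can be matched.

3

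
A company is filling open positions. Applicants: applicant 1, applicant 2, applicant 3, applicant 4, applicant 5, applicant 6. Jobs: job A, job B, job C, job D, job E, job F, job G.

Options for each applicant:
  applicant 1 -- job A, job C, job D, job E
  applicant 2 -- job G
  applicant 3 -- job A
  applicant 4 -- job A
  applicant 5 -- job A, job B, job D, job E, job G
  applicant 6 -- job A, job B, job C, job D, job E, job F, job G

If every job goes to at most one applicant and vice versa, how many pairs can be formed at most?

One maximum matching: applicant 1-job E, applicant 2-job G, applicant 3-job A, applicant 5-job D, applicant 6-job F.
The set {applicant 3, applicant 4} has only 1 neighbour ({job A}), so by Hall's theorem at most 5 of the 6 applicants can be matched.

5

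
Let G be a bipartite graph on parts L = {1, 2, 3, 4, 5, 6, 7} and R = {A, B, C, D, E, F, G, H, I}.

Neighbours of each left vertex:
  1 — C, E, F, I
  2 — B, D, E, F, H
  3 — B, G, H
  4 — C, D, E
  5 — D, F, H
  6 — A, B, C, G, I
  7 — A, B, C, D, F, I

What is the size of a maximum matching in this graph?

One maximum matching: 1–C, 2–H, 3–B, 4–E, 5–F, 6–G, 7–A.
All 7 left vertices are matched, so no larger matching exists.

7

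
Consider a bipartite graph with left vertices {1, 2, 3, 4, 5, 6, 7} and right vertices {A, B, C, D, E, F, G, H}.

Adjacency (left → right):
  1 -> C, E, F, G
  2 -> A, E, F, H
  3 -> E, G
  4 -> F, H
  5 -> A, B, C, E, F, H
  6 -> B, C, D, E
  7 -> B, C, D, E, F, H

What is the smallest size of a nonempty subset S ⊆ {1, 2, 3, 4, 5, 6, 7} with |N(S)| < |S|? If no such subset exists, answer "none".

A matching saturating every left vertex exists, for instance 1→C, 2→H, 3→G, 4→F, 5→A, 6→B, 7→E.
By Hall's marriage theorem, this means |N(S)| ≥ |S| for every subset S, so no violating subset exists.

none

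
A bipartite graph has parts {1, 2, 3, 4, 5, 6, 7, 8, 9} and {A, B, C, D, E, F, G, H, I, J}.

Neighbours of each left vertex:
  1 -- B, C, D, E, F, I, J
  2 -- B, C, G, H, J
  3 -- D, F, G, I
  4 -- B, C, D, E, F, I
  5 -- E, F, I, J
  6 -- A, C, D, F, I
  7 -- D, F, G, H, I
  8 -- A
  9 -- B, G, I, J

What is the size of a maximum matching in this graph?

9

For example, pair 1-F, 2-G, 3-I, 4-E, 5-J, 6-D, 7-H, 8-A, 9-B.
This saturates every left vertex, so 9 is the maximum.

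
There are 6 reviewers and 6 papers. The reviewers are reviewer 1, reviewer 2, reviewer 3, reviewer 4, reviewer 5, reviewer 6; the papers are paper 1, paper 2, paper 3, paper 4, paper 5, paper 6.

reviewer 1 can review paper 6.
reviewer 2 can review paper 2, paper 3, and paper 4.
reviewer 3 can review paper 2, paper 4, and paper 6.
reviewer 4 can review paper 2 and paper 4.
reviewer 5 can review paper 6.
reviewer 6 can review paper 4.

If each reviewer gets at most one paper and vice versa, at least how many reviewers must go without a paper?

2

One maximum matching: reviewer 1-paper 6, reviewer 2-paper 3, reviewer 3-paper 2, reviewer 4-paper 4.
The set {reviewer 1, reviewer 3, reviewer 4, reviewer 5, reviewer 6} has only 3 neighbours ({paper 2, paper 4, paper 6}), so by Hall's theorem at most 4 of the 6 reviewers can be matched.
That matches 4 of the 6, leaving 2 unmatched; no matching can do better.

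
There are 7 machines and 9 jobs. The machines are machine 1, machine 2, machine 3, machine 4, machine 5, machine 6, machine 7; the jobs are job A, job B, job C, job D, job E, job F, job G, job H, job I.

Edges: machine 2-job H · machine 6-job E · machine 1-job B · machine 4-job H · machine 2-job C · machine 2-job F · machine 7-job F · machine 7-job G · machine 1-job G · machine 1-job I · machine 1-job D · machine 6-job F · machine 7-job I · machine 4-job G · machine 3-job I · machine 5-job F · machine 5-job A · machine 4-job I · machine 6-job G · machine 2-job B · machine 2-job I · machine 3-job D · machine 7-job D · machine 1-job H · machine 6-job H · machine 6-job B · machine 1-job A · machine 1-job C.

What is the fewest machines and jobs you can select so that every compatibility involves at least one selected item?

{machine 1, machine 2, machine 3, machine 4, machine 5, machine 6, machine 7} is a vertex cover of size 7: every edge has an endpoint in this set.
No smaller cover exists because machine 1–job D, machine 2–job B, machine 3–job I, machine 4–job G, machine 5–job A, machine 6–job H, machine 7–job F is a matching of size 7, and a cover must include an endpoint of each of these disjoint edges (König's theorem).

7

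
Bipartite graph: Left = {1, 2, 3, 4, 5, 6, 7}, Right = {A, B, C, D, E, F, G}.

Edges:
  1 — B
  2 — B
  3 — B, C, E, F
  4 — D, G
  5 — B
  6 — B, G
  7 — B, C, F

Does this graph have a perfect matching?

No

The set {1, 2, 5} has only 1 neighbour ({B}), so by Hall's theorem at most 5 of the 7 left vertices can be matched.
Hence no matching covers every left vertex.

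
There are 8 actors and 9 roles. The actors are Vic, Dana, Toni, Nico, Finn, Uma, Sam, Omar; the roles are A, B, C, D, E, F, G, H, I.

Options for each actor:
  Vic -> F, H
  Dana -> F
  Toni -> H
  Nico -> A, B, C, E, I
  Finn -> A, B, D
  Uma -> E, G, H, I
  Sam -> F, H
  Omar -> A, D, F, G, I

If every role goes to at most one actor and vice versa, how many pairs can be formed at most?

6

A valid assignment of size 6: Vic-H, Dana-F, Nico-A, Finn-B, Uma-E, Omar-G.
The set {Vic, Dana, Toni, Sam} has only 2 neighbours ({F, H}), so by Hall's theorem at most 6 of the 8 actors can be matched.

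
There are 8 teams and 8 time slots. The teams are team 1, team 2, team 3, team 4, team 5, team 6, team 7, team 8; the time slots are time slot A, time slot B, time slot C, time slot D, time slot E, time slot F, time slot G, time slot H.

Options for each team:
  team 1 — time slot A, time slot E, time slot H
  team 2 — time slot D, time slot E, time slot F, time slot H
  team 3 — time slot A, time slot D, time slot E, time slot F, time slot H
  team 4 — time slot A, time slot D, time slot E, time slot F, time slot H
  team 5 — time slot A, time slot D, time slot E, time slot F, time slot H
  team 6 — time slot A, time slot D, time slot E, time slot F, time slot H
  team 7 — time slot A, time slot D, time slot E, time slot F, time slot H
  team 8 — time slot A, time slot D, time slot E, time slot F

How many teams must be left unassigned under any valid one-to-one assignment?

3

One maximum matching: team 1→time slot A, team 2→time slot F, team 3→time slot D, team 4→time slot H, team 5→time slot E.
The set {team 1, team 2, team 3, team 4, team 5, team 6, team 7, team 8} has only 5 neighbours ({time slot A, time slot D, time slot E, time slot F, time slot H}), so by Hall's theorem at most 5 of the 8 teams can be matched.
That matches 5 of the 8, leaving 3 unmatched; no matching can do better.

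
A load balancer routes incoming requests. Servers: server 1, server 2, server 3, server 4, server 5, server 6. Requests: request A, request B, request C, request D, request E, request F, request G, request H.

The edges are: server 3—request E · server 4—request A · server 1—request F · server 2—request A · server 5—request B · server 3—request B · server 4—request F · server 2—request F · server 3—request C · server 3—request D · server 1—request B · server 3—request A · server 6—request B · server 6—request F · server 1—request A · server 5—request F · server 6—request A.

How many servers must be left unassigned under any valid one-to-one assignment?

2

For example, pair server 1-request B, server 2-request A, server 3-request E, server 4-request F.
The set {server 1, server 2, server 4, server 5, server 6} has only 3 neighbours ({request A, request B, request F}), so by Hall's theorem at most 4 of the 6 servers can be matched.
That matches 4 of the 6, leaving 2 unmatched; no matching can do better.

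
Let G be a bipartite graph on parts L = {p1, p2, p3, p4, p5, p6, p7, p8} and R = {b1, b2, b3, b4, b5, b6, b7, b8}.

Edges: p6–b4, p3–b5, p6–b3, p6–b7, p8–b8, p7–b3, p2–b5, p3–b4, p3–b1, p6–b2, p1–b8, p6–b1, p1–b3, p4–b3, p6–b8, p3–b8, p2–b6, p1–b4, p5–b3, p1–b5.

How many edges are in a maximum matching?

6

A valid assignment of size 6: p1-b4, p2-b6, p3-b5, p4-b3, p6-b7, p8-b8.
The set {p4, p5, p7} has only 1 neighbour ({b3}), so by Hall's theorem at most 6 of the 8 left vertices can be matched.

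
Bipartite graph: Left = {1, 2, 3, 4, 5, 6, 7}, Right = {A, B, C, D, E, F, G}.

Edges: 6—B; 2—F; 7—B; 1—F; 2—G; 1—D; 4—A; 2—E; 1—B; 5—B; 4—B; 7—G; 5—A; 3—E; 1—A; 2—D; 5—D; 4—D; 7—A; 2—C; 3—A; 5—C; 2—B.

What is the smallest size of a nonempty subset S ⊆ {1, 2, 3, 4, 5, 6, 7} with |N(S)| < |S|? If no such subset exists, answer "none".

A matching saturating every left vertex exists, for instance 1→F, 2→E, 3→A, 4→D, 5→C, 6→B, 7→G.
By Hall's marriage theorem, this means |N(S)| ≥ |S| for every subset S, so no violating subset exists.

none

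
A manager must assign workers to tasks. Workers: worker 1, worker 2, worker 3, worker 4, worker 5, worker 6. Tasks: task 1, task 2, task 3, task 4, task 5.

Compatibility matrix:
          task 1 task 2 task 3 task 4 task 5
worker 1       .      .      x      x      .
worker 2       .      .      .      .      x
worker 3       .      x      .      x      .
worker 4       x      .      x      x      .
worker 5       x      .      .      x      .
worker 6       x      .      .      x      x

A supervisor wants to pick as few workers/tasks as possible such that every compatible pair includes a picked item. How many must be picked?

A maximum matching has 5 edges (e.g. worker 1–task 3, worker 2–task 5, worker 3–task 2, worker 4–task 4, worker 5–task 1).
By König's theorem the minimum vertex cover has the same size. One such cover is {worker 3, task 1, task 3, task 4, task 5}.

5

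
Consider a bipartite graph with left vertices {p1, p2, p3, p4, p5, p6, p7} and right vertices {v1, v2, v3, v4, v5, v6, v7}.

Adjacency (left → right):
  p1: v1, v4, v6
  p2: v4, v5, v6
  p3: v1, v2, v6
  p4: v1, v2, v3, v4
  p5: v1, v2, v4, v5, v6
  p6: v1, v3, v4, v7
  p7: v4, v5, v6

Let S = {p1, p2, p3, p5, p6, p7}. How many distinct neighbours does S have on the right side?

7

The union of neighbours of {p1, p2, p3, p5, p6, p7} is {v1, v2, v3, v4, v5, v6, v7}, which has 7 elements.
Since |N(S)| = 7 ≥ |S| = 6, Hall's condition holds for this subset.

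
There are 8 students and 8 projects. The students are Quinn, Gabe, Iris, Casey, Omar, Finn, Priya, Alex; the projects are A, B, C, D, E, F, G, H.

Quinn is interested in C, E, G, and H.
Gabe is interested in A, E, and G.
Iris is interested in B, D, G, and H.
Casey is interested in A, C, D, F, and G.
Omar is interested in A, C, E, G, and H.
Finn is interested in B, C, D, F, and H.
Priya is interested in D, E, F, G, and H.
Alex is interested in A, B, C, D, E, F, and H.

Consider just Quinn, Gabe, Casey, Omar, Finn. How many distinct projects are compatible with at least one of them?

8

The union of neighbours of {Quinn, Gabe, Casey, Omar, Finn} is {A, B, C, D, E, F, G, H}, which has 8 elements.
Since |N(S)| = 8 ≥ |S| = 5, Hall's condition holds for this subset.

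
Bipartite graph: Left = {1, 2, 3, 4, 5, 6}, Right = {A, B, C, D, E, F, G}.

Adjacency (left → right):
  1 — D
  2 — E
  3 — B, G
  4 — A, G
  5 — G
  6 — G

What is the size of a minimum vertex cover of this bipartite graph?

{1, 2, 3, 4, G} is a vertex cover of size 5: every edge has an endpoint in this set.
No smaller cover exists because 1–D, 2–E, 3–B, 4–A, 5–G is a matching of size 5, and a cover must include an endpoint of each of these disjoint edges (König's theorem).

5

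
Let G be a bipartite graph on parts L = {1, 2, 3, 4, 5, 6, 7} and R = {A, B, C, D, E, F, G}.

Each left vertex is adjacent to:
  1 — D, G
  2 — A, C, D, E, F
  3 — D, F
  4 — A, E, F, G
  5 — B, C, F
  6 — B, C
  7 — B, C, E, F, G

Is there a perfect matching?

Yes

One maximum matching: 1→D, 2→A, 3→F, 4→E, 5→B, 6→C, 7→G.
Every left vertex is matched, so this is a perfect matching.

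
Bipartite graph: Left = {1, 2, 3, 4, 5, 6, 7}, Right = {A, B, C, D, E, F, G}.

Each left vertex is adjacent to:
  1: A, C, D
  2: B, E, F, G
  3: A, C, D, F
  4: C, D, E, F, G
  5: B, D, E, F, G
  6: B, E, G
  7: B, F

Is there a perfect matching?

Yes

One maximum matching: 1→C, 2→G, 3→A, 4→F, 5→D, 6→E, 7→B.
All 7 left vertices are covered.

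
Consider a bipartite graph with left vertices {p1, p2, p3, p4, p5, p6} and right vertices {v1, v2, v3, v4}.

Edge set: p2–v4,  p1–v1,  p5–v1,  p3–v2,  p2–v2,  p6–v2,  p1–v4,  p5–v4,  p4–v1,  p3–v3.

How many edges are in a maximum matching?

A valid assignment of size 4: p1–v4, p2–v2, p3–v3, p4–v1.
The set {p1, p2, p4, p5, p6} has only 3 neighbours ({v1, v2, v4}), so by Hall's theorem at most 4 of the 6 left vertices can be matched.

4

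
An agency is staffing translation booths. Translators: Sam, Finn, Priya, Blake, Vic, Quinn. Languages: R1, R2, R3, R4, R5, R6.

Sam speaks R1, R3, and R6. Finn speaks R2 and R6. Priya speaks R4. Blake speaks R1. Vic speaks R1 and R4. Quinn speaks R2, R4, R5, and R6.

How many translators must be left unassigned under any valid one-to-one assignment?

One maximum matching: Sam–R3, Finn–R6, Priya–R4, Blake–R1, Quinn–R5.
The set {Priya, Blake, Vic} has only 2 neighbours ({R1, R4}), so by Hall's theorem at most 5 of the 6 translators can be matched.
That matches 5 of the 6, leaving 1 unmatched; no matching can do better.

1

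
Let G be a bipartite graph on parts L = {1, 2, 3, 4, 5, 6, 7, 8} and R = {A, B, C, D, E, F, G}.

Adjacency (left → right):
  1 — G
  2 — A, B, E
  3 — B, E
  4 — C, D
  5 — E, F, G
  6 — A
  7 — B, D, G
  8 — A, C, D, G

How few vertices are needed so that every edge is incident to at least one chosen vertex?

{5, A, B, C, D, E, G} is a vertex cover of size 7: every edge has an endpoint in this set.
No smaller cover exists because 1–G, 2–B, 3–E, 4–C, 5–F, 6–A, 7–D is a matching of size 7, and a cover must include an endpoint of each of these disjoint edges (König's theorem).

7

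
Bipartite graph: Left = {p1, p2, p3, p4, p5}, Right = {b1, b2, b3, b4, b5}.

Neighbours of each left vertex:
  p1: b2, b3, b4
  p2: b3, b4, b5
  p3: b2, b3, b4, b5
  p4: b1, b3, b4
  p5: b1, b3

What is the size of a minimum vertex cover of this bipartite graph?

5

The 5 edges p1–b2, p2–b5, p3–b4, p4–b1, p5–b3 form a matching, so any vertex cover needs at least 5 vertices (one per matched edge).
Conversely {p1, p2, p3, p4, p5} meets every edge and has exactly 5 vertices, so 5 is optimal.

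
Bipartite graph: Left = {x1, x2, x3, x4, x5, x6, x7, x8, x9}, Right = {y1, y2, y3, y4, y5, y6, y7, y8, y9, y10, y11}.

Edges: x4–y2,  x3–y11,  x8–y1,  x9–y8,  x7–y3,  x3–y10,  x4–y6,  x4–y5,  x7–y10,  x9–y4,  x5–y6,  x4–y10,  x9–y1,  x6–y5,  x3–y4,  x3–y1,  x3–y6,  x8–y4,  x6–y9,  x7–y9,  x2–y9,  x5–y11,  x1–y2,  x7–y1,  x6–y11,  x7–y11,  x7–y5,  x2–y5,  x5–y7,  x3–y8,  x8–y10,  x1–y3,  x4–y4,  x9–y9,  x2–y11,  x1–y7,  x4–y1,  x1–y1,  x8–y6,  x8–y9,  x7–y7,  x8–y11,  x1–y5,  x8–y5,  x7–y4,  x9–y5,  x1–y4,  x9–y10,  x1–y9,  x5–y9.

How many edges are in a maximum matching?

9

One maximum matching: x1–y4, x2–y9, x3–y6, x4–y1, x5–y7, x6–y5, x7–y3, x8–y11, x9–y10.
All 9 left vertices are matched, so no larger matching exists.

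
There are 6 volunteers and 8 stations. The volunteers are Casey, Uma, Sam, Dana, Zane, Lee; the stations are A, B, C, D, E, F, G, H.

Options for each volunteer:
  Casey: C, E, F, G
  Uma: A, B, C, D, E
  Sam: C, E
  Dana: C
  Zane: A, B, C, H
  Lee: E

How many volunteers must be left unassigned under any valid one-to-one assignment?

One maximum matching: Casey–G, Uma–A, Sam–E, Dana–C, Zane–B.
The set {Sam, Dana, Lee} has only 2 neighbours ({C, E}), so by Hall's theorem at most 5 of the 6 volunteers can be matched.
That matches 5 of the 6, leaving 1 unmatched; no matching can do better.

1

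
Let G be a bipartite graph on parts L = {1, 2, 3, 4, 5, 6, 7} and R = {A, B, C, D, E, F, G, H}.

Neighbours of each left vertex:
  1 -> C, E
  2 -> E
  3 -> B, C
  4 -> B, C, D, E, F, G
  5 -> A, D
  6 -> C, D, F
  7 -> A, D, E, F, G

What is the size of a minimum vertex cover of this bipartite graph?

7

A maximum matching has 7 edges (e.g. 1–C, 2–E, 3–B, 4–F, 5–A, 6–D, 7–G).
By König's theorem the minimum vertex cover has the same size. One such cover is {1, 2, 3, 4, 5, 6, 7}.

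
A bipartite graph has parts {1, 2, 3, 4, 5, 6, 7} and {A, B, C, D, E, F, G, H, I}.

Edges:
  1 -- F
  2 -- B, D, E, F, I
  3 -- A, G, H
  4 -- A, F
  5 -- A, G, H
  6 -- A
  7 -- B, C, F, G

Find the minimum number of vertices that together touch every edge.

The 6 edges 1–F, 2–E, 3–H, 4–A, 5–G, 7–B form a matching, so any vertex cover needs at least 6 vertices (one per matched edge).
Conversely {2, 3, 5, 7, A, F} meets every edge and has exactly 6 vertices, so 6 is optimal.

6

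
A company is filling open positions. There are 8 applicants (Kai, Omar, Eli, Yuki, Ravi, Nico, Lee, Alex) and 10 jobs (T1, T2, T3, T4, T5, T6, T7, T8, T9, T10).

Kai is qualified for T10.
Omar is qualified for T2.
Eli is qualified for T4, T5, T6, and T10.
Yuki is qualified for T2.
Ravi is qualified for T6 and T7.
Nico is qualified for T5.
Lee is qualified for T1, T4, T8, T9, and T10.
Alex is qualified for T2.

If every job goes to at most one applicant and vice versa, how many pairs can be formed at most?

6

A valid assignment of size 6: Kai-T10, Omar-T2, Eli-T6, Ravi-T7, Nico-T5, Lee-T4.
The set {Omar, Yuki, Alex} has only 1 neighbour ({T2}), so by Hall's theorem at most 6 of the 8 applicants can be matched.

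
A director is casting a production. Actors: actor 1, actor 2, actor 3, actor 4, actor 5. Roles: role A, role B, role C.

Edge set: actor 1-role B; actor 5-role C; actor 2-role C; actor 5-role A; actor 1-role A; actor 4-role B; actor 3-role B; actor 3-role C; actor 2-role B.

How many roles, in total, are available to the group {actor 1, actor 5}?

The union of neighbours of {actor 1, actor 5} is {role A, role B, role C}, which has 3 elements.
Since |N(S)| = 3 ≥ |S| = 2, Hall's condition holds for this subset.

3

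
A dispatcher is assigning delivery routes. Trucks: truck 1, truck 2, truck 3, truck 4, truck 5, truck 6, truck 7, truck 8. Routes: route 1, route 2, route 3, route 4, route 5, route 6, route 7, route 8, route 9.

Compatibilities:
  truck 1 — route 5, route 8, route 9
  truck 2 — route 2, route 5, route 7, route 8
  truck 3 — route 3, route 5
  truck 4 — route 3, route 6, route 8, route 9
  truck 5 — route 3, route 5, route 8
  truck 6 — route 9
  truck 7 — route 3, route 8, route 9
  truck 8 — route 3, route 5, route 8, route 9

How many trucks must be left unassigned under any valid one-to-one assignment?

A valid assignment of size 6: truck 1→route 8, truck 2→route 7, truck 3→route 5, truck 4→route 6, truck 5→route 3, truck 6→route 9.
The set {truck 1, truck 3, truck 5, truck 6, truck 7, truck 8} has only 4 neighbours ({route 3, route 5, route 8, route 9}), so by Hall's theorem at most 6 of the 8 trucks can be matched.
That matches 6 of the 8, leaving 2 unmatched; no matching can do better.

2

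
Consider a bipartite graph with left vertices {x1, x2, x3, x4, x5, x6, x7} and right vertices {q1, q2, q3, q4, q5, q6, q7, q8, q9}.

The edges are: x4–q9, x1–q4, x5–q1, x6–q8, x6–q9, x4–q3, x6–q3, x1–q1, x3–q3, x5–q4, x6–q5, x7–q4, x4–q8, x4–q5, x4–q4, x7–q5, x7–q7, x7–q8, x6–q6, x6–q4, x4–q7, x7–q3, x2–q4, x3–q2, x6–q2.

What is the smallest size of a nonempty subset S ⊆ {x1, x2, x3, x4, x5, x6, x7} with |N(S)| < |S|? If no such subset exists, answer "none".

Take S = {x1, x2, x5}. Its neighbourhood is {q1, q4}, so |N(S)| = 2 < |S| = 3.
Every subset of size less than 3 has at least as many neighbours as members, so 3 is the minimum.

3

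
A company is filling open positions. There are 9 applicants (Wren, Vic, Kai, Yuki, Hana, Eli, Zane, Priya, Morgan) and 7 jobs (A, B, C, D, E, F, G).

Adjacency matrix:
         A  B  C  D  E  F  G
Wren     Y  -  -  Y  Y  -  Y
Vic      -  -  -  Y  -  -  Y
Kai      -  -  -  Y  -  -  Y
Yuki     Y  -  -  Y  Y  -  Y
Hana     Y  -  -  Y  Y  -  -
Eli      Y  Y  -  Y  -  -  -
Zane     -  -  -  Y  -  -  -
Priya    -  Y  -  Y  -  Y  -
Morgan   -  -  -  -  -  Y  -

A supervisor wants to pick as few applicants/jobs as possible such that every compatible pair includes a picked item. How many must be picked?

6

A maximum matching has 6 edges (e.g. Wren–A, Vic–D, Kai–G, Yuki–E, Eli–B, Priya–F).
By König's theorem the minimum vertex cover has the same size. One such cover is {A, B, D, E, F, G}.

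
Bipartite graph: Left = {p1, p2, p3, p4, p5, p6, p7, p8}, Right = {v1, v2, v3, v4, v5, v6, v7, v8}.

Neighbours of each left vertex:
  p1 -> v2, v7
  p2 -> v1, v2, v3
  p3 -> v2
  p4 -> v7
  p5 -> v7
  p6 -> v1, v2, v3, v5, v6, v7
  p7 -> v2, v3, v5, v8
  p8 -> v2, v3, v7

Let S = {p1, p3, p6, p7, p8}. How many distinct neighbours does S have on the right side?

The union of neighbours of {p1, p3, p6, p7, p8} is {v1, v2, v3, v5, v6, v7, v8}, which has 7 elements.
Since |N(S)| = 7 ≥ |S| = 5, Hall's condition holds for this subset.

7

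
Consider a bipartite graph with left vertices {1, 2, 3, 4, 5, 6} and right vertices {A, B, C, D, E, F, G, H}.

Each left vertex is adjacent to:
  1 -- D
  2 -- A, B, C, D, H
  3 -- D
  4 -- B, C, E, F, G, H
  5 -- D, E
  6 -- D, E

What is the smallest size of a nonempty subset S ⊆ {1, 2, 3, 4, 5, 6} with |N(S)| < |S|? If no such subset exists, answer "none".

2

Take S = {1, 3}. Its neighbourhood is {D}, so |N(S)| = 1 < |S| = 2.
No single vertex violates Hall's condition since each has at least one neighbour, so 2 is the minimum.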